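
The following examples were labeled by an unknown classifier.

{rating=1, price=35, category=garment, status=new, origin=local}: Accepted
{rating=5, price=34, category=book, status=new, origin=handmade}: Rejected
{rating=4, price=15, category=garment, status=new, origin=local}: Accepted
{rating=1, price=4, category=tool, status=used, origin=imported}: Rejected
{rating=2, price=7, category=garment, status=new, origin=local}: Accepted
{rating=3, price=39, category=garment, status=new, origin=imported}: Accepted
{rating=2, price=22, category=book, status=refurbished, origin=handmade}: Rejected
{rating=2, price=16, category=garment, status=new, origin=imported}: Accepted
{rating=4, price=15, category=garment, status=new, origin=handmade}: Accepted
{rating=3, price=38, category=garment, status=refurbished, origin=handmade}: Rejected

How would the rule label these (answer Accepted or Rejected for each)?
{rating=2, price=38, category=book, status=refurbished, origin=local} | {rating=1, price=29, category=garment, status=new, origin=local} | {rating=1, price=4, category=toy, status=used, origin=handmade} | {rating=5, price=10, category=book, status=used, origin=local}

Rejected, Accepted, Rejected, Rejected

One predicate separates the groups cleanly: category is garment AND status is new.
{rating=2, price=38, category=book, status=refurbished, origin=local}: category is book, status is refurbished — fails the rule, so Rejected. {rating=1, price=29, category=garment, status=new, origin=local}: category is garment, status is new — matches, so Accepted. {rating=1, price=4, category=toy, status=used, origin=handmade}: category is toy, status is used — fails the rule, so Rejected. {rating=5, price=10, category=book, status=used, origin=local}: category is book, status is used — fails the rule, so Rejected.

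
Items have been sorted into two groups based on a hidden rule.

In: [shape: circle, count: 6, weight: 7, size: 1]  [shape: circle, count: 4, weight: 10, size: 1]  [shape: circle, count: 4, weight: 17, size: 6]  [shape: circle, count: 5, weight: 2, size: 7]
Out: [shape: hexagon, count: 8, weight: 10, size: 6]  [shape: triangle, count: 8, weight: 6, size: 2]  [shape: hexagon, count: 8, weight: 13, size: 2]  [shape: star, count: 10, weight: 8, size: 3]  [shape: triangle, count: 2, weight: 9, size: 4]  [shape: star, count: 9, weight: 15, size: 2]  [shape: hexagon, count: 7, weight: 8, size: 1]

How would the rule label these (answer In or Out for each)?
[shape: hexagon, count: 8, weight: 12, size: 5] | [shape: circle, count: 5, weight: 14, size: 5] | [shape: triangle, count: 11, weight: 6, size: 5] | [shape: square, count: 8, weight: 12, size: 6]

Out, In, Out, Out

The rule appears to be: shape is circle.
[shape: hexagon, count: 8, weight: 12, size: 5]: shape is hexagon, lacks this property → Out. [shape: circle, count: 5, weight: 14, size: 5]: shape is circle, passes → In. [shape: triangle, count: 11, weight: 6, size: 5]: shape is triangle, lacks this property → Out. [shape: square, count: 8, weight: 12, size: 6]: shape is square, lacks this property → Out.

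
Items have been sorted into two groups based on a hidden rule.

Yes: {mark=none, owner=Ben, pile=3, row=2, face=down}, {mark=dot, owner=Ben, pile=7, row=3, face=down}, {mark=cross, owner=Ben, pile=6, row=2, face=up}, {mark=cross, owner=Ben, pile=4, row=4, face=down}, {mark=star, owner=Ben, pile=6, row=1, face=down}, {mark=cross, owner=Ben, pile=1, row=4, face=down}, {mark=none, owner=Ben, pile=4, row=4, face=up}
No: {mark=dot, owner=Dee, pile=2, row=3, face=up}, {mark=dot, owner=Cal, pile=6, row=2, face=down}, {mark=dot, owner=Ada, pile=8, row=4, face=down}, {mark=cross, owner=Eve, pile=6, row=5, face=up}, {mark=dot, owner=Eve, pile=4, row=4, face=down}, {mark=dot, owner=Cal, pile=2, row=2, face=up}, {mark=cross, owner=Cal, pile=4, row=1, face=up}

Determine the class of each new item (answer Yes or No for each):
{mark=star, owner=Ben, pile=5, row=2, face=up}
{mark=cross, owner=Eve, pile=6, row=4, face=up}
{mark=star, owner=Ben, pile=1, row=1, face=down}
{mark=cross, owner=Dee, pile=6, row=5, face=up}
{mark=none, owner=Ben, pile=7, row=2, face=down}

Yes, No, Yes, No, Yes

Comparing the two groups points to one rule — owner is Ben.
{mark=star, owner=Ben, pile=5, row=2, face=up}: owner is Ben — satisfies this, so Yes.
{mark=cross, owner=Eve, pile=6, row=4, face=up}: owner is Eve — does not fit, so No.
{mark=star, owner=Ben, pile=1, row=1, face=down}: owner is Ben — satisfies this, so Yes.
{mark=cross, owner=Dee, pile=6, row=5, face=up}: owner is Dee — does not fit, so No.
{mark=none, owner=Ben, pile=7, row=2, face=down}: owner is Ben — satisfies this, so Yes.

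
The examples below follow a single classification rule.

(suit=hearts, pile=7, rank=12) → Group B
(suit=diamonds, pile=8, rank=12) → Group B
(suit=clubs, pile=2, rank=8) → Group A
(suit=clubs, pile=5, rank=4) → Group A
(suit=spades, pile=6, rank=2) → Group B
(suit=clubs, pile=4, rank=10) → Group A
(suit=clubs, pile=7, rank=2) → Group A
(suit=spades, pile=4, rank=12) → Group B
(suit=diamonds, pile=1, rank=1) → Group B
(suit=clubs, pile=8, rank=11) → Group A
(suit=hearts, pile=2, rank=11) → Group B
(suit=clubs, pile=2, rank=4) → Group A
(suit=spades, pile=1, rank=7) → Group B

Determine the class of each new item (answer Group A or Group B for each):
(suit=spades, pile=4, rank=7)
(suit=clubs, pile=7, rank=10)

Every 'Group A' example satisfies: suit is clubs. None of the 'Group B' examples do.
(suit=spades, pile=4, rank=7): Group B (suit is spades). (suit=clubs, pile=7, rank=10): Group A (suit is clubs).

Group B, Group A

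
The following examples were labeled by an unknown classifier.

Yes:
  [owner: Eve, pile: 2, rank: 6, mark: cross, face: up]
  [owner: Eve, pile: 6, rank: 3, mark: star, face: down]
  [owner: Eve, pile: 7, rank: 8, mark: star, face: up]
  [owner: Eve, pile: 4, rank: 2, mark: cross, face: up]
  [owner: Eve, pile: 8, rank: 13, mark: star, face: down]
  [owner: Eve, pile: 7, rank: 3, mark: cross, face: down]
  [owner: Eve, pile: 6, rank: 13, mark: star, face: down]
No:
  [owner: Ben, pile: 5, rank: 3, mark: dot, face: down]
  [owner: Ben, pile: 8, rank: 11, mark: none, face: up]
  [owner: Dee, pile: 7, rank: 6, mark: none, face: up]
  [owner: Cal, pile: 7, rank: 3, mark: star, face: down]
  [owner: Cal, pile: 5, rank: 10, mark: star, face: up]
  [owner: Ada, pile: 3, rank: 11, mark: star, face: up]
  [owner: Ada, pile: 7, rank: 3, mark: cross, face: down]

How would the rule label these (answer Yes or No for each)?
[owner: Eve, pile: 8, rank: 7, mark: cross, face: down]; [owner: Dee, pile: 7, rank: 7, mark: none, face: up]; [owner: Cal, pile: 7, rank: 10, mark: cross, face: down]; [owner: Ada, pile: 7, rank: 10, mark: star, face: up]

Yes, No, No, No

A rule that fits every label: owner is Eve — true of each 'Yes' example, false of each 'No' one.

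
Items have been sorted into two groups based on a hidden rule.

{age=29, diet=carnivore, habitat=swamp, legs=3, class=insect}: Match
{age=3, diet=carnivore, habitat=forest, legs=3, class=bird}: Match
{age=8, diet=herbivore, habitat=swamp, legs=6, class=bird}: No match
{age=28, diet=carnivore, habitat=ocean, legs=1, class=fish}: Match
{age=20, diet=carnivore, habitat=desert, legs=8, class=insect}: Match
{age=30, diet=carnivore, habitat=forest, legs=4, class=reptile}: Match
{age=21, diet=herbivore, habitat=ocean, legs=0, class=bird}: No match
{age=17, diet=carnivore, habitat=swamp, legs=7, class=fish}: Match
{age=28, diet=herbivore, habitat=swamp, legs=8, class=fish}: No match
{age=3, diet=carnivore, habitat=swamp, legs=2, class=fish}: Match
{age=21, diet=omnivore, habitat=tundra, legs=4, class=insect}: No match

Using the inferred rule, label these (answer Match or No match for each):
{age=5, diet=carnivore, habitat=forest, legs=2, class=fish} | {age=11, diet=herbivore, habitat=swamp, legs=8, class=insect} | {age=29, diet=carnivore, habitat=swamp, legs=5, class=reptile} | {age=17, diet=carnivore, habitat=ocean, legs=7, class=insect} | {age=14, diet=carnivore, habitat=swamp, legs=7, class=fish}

Looking at the examples, the only property every 'Match' case has and every 'No match' case lacks is: diet is carnivore.

Match, No match, Match, Match, Match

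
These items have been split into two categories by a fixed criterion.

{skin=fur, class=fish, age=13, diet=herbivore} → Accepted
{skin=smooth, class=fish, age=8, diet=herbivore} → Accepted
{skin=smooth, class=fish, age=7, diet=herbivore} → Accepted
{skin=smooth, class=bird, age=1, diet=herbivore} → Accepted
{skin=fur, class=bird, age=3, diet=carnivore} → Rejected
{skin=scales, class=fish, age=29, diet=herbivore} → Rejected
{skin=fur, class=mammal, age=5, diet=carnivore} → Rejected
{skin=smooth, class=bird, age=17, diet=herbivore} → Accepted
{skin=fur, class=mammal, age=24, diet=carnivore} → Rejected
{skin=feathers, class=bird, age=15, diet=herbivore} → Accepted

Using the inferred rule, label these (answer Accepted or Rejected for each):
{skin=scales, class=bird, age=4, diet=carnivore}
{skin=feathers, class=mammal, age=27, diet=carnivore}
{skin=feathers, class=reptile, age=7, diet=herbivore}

A rule that fits every label: diet is herbivore AND age ≤ 17 — true of each 'Accepted' example, false of each 'Rejected' one.
{skin=scales, class=bird, age=4, diet=carnivore}: diet is carnivore, age = 4, does not pass → Rejected. {skin=feathers, class=mammal, age=27, diet=carnivore}: diet is carnivore, age = 27, does not pass → Rejected. {skin=feathers, class=reptile, age=7, diet=herbivore}: diet is herbivore, age = 7, checks out → Accepted.

Rejected, Rejected, Accepted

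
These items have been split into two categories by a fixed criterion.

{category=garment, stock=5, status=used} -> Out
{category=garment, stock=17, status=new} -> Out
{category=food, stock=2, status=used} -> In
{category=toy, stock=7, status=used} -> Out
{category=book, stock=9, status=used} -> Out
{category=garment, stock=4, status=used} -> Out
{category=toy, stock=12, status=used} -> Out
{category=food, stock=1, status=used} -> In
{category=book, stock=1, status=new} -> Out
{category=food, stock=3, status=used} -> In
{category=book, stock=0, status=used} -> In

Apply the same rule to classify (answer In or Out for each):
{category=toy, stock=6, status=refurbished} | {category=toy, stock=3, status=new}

Rule: status is used AND stock ≤ 3. This holds for each 'In' example and fails for each 'Out' one.

Out, Out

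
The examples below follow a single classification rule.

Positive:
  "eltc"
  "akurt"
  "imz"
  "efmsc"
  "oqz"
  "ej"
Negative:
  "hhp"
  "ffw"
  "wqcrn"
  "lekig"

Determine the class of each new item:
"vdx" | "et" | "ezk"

Negative, Positive, Positive

Checking candidate rules against both groups, what survives is: starts with a vowel.
"vdx": starts with 'v', fails the rule → Negative.
"et": starts with 'e', passes → Positive.
"ezk": starts with 'e', passes → Positive.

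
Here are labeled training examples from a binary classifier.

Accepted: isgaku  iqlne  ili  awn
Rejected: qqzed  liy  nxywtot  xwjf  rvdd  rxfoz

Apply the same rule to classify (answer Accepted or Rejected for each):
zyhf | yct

All 'Accepted' examples share one property — starts with a vowel — and every 'Rejected' example lacks it.

Rejected, Rejected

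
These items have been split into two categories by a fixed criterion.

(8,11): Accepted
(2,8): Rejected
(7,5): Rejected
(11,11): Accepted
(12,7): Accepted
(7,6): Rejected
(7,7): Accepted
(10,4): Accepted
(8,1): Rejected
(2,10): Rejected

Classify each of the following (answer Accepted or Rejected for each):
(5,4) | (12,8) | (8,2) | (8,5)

Rejected, Accepted, Rejected, Rejected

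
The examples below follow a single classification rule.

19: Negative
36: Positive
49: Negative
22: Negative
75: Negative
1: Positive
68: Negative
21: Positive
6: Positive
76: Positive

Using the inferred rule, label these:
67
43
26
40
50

The simplest hypothesis consistent with all the labels is: ≡ 1 (mod 5).
Negative: 67, since 67 mod 5 = 2. Negative: 43, since 43 mod 5 = 3. Positive: 26, since 26 mod 5 = 1. Negative: 40, since 40 mod 5 = 0. Negative: 50, since 50 mod 5 = 0.

Negative, Negative, Positive, Negative, Negative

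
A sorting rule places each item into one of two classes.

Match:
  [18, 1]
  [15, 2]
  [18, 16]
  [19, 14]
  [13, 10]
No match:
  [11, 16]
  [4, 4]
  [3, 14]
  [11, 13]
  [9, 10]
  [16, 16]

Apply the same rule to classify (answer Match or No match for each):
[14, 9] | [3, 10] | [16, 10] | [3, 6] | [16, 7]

Match, No match, Match, No match, Match

Looking at the examples, the only property every 'Match' case has and every 'No match' case lacks is: first > second.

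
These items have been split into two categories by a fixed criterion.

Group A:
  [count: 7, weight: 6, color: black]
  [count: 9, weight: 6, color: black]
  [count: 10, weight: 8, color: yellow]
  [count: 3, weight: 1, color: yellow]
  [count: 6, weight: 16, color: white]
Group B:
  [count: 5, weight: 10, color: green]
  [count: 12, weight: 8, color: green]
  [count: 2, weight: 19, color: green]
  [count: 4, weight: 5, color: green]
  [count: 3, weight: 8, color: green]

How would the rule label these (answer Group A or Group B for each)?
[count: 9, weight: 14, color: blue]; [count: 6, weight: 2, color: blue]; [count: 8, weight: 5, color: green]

The distinguishing property — color is not green — holds for all the 'Group A' cases and none of the 'Group B' cases.
[count: 9, weight: 14, color: blue]: color is blue — meets the rule, so Group A.
[count: 6, weight: 2, color: blue]: color is blue — meets the rule, so Group A.
[count: 8, weight: 5, color: green]: color is green — doesn't match, so Group B.

Group A, Group A, Group B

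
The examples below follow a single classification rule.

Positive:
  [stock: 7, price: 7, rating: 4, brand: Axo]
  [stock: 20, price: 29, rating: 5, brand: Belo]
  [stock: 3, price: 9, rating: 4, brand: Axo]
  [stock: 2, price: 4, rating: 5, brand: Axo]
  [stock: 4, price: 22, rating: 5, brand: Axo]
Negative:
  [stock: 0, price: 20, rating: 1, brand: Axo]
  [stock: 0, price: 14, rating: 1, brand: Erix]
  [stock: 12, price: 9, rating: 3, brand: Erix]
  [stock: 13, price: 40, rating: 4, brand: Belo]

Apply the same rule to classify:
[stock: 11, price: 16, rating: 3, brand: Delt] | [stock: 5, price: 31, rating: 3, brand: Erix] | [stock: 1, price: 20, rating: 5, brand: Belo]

The distinguishing property — price ≤ 29 AND rating ≥ 4 — holds for all the 'Positive' cases and none of the 'Negative' cases.
[stock: 11, price: 16, rating: 3, brand: Delt]: price = 16, rating = 3 — lacks this property, so Negative.
[stock: 5, price: 31, rating: 3, brand: Erix]: price = 31, rating = 3 — lacks this property, so Negative.
[stock: 1, price: 20, rating: 5, brand: Belo]: price = 20, rating = 5 — has this property, so Positive.

Negative, Negative, Positive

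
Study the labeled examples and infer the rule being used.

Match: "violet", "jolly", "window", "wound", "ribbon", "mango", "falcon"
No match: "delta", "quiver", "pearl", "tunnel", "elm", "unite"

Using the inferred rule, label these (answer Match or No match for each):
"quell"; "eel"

No match, No match

One predicate separates the groups cleanly: contains 'o'.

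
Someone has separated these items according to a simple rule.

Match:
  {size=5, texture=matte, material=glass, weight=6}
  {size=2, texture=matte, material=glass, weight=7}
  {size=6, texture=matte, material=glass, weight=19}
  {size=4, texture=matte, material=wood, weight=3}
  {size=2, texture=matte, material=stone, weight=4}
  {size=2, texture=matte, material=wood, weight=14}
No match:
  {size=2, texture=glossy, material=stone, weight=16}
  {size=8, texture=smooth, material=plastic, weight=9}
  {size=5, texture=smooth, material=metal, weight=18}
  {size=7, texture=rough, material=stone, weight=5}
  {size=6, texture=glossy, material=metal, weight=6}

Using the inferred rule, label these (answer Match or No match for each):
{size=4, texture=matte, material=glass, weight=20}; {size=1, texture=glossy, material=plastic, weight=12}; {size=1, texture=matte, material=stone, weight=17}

The classifier is using: texture is matte.

Match, No match, Match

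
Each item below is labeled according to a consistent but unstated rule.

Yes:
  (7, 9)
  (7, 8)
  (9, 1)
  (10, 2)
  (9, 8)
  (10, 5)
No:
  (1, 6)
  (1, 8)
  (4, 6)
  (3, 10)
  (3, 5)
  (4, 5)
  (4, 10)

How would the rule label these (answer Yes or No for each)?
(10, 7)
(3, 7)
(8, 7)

The distinguishing property — first ≥ 5 — holds for all the 'Yes' cases and none of the 'No' cases.
(10, 7) → first 10 → Yes. (3, 7) → first 3 → No. (8, 7) → first 8 → Yes.

Yes, No, Yes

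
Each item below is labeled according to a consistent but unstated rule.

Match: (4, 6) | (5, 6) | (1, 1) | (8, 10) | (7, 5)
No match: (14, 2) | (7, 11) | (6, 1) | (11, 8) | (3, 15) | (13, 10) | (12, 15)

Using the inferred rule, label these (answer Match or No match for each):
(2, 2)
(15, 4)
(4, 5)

Match, No match, Match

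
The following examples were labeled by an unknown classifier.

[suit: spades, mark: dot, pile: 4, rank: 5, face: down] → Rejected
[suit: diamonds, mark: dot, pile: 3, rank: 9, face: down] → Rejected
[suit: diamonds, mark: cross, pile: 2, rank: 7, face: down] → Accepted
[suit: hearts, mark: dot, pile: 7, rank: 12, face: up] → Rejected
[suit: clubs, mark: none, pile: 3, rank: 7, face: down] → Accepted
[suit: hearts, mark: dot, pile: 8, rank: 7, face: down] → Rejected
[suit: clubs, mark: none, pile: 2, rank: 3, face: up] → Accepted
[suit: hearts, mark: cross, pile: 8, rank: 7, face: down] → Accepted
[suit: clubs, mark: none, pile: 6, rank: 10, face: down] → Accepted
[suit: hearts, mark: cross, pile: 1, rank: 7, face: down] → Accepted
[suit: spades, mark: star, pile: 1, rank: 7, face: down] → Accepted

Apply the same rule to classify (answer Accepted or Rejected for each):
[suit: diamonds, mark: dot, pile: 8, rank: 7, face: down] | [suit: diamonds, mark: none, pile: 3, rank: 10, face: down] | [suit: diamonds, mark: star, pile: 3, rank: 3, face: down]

Comparing the two groups points to one rule — mark is not dot.
Rejected: [suit: diamonds, mark: dot, pile: 8, rank: 7, face: down], since mark is dot. Accepted: [suit: diamonds, mark: none, pile: 3, rank: 10, face: down], since mark is none. Accepted: [suit: diamonds, mark: star, pile: 3, rank: 3, face: down], since mark is star.

Rejected, Accepted, Accepted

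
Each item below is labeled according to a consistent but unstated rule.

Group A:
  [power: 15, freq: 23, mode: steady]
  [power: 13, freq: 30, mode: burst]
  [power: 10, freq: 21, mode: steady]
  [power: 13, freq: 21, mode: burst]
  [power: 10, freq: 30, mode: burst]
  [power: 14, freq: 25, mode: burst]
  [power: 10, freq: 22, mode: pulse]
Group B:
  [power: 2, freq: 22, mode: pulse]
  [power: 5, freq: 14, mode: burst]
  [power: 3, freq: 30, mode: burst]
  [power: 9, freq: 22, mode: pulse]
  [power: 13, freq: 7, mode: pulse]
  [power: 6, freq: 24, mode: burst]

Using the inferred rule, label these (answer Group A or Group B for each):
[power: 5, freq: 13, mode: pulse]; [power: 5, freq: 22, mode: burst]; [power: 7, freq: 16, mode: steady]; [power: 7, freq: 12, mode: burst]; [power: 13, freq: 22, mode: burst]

Group B, Group B, Group B, Group B, Group A

The rule appears to be: power ≥ 10 AND freq ≥ 14.
Group B: [power: 5, freq: 13, mode: pulse], since power = 5, freq = 13.
Group B: [power: 5, freq: 22, mode: burst], since power = 5, freq = 22.
Group B: [power: 7, freq: 16, mode: steady], since power = 7, freq = 16.
Group B: [power: 7, freq: 12, mode: burst], since power = 7, freq = 12.
Group A: [power: 13, freq: 22, mode: burst], since power = 13, freq = 22.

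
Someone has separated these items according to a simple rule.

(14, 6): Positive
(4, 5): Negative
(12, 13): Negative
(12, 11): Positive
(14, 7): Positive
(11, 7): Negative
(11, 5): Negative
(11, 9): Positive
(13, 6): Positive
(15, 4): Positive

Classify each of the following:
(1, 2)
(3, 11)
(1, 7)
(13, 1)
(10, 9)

The pattern is that an item is 'Positive' exactly when: first > second AND sum ≥ 19.
(1, 2) — 1 < 2, 1+2 = 3, hence Negative. (3, 11) — 3 < 11, 3+11 = 14, hence Negative. (1, 7) — 1 < 7, 1+7 = 8, hence Negative. (13, 1) — 13 > 1, 13+1 = 14, hence Negative. (10, 9) — 10 > 9, 10+9 = 19, hence Positive.

Negative, Negative, Negative, Negative, Positive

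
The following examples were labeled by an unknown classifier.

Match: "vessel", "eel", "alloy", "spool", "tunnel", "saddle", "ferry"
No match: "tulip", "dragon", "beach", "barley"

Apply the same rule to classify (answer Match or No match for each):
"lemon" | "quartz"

No match, No match

Rule: has a double letter. This holds for each 'Match' example and fails for each 'No match' one.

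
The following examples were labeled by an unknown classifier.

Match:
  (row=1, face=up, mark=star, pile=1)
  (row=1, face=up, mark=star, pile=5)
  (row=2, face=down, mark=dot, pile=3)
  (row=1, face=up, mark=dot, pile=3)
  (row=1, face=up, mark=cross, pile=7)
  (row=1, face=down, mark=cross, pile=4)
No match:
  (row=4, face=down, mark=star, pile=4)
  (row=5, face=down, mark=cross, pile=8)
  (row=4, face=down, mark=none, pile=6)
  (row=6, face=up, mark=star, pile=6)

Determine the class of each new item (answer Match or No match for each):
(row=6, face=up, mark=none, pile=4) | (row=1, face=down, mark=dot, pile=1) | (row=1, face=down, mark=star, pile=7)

No match, Match, Match

The pattern is that an item is 'Match' exactly when: row ≤ 2.
(row=6, face=up, mark=none, pile=4): row = 6 — lacks this property, so No match.
(row=1, face=down, mark=dot, pile=1): row = 1 — satisfies this, so Match.
(row=1, face=down, mark=star, pile=7): row = 1 — satisfies this, so Match.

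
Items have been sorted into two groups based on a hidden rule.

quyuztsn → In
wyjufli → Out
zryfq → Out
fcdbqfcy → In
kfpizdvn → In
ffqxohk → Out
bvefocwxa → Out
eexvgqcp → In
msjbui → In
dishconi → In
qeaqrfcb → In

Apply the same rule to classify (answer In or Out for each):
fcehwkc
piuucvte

Out, In

Checking candidate rules against both groups, what survives is: even length.
fcehwkc → length 7 → Out. piuucvte → length 8 → In.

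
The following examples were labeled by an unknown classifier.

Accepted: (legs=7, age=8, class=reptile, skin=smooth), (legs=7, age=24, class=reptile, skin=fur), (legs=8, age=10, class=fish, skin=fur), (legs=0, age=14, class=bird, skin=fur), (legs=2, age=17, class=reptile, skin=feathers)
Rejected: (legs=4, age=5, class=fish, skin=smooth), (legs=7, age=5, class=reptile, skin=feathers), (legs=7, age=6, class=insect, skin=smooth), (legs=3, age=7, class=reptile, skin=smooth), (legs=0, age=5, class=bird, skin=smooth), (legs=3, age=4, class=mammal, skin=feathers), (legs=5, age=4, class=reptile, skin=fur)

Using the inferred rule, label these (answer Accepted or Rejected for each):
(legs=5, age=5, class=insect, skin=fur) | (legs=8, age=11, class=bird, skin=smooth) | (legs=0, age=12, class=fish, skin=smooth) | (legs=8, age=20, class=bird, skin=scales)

Every 'Accepted' example satisfies: age ≥ 8. None of the 'Rejected' examples do.
(legs=5, age=5, class=insect, skin=fur): Rejected (age = 5). (legs=8, age=11, class=bird, skin=smooth): Accepted (age = 11). (legs=0, age=12, class=fish, skin=smooth): Accepted (age = 12). (legs=8, age=20, class=bird, skin=scales): Accepted (age = 20).

Rejected, Accepted, Accepted, Accepted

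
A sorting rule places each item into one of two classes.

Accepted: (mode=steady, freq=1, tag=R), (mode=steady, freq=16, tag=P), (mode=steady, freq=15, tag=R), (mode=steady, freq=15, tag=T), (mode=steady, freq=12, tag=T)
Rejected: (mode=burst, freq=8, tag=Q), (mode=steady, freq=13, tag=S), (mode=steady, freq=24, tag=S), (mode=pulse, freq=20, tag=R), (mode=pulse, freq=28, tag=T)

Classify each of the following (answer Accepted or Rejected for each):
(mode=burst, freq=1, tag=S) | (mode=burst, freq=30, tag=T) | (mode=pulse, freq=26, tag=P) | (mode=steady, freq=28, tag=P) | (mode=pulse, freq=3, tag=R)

Rejected, Rejected, Rejected, Accepted, Rejected

The distinguishing property — tag is not S AND mode is steady — holds for all the 'Accepted' cases and none of the 'Rejected' cases.
(mode=burst, freq=1, tag=S): Rejected (tag is S, mode is burst). (mode=burst, freq=30, tag=T): Rejected (tag is T, mode is burst). (mode=pulse, freq=26, tag=P): Rejected (tag is P, mode is pulse). (mode=steady, freq=28, tag=P): Accepted (tag is P, mode is steady). (mode=pulse, freq=3, tag=R): Rejected (tag is R, mode is pulse).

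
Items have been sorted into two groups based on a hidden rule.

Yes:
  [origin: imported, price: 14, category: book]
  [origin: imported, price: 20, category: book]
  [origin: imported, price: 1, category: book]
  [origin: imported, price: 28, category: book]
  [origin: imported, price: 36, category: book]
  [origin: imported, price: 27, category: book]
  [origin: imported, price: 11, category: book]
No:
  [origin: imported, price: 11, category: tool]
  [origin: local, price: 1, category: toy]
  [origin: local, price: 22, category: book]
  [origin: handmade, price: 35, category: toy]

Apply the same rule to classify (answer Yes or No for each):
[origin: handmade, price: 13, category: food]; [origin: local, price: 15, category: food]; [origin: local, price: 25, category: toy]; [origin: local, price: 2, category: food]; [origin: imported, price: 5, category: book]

No, No, No, No, Yes

The distinguishing property — origin is imported AND category is book — holds for all the 'Yes' cases and none of the 'No' cases.
[origin: handmade, price: 13, category: food] → origin is handmade, category is food → No. [origin: local, price: 15, category: food] → origin is local, category is food → No. [origin: local, price: 25, category: toy] → origin is local, category is toy → No. [origin: local, price: 2, category: food] → origin is local, category is food → No. [origin: imported, price: 5, category: book] → origin is imported, category is book → Yes.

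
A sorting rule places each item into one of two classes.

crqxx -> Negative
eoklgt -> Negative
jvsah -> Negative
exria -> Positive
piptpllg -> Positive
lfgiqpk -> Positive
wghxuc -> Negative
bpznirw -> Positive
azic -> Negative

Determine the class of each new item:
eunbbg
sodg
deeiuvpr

Rule: length ≥ 5 AND contains 'i'. This holds for each 'Positive' example and fails for each 'Negative' one.
eunbbg — length 6, no 'i', hence Negative. sodg — length 4, no 'i', hence Negative. deeiuvpr — length 8, has 'i', hence Positive.

Negative, Negative, Positive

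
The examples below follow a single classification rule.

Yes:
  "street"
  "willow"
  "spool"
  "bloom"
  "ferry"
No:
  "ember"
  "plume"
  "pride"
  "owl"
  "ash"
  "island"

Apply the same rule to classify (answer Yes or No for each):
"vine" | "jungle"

Comparing the two groups points to one rule — has a double letter.

No, No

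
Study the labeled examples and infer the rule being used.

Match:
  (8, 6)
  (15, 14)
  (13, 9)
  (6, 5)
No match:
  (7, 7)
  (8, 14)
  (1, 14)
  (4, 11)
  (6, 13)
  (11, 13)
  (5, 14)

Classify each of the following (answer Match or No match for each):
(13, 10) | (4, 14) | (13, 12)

Match, No match, Match

A rule that fits every label: first > second — true of each 'Match' example, false of each 'No match' one.
(13, 10) → 13 > 10 → Match. (4, 14) → 4 < 14 → No match. (13, 12) → 13 > 12 → Match.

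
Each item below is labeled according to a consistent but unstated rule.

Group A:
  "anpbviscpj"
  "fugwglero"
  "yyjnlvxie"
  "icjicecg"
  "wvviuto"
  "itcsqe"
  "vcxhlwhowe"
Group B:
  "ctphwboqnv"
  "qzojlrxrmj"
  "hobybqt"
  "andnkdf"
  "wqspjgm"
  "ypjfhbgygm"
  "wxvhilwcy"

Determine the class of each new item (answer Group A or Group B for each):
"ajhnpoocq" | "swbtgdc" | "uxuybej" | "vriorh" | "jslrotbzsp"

The rule appears to be: has ≥ 2 vowels.
"ajhnpoocq": 3 vowels, has this property → Group A.
"swbtgdc": 0 vowels, does not fit → Group B.
"uxuybej": 3 vowels, has this property → Group A.
"vriorh": 2 vowels, has this property → Group A.
"jslrotbzsp": 1 vowel, does not fit → Group B.

Group A, Group B, Group A, Group A, Group B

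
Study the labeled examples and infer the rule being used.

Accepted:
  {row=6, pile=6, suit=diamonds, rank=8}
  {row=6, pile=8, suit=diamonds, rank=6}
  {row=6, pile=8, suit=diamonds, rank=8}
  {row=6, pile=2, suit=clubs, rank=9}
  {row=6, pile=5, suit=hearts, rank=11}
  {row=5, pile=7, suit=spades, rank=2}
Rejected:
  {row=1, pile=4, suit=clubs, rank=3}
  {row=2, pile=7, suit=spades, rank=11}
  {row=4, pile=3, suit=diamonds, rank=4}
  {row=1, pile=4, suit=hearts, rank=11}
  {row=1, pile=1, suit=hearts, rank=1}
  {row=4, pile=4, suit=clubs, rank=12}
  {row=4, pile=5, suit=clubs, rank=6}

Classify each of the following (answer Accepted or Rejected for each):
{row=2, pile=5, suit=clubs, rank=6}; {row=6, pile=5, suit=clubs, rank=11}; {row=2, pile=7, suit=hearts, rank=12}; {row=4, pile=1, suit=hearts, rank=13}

Rejected, Accepted, Rejected, Rejected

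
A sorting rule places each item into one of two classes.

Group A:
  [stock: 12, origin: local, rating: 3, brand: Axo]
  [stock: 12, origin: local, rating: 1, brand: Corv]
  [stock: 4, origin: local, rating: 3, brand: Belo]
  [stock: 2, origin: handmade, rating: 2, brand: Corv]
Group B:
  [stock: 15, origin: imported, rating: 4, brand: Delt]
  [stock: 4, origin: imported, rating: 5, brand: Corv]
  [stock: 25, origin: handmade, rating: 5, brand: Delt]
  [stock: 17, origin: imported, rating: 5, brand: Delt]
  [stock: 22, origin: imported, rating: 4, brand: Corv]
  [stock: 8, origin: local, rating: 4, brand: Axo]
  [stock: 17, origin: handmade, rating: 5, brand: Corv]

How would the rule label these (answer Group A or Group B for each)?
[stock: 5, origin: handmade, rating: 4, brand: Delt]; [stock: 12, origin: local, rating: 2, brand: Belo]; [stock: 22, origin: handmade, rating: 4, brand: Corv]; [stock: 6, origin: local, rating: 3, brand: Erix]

Group B, Group A, Group B, Group A

A rule that fits every label: rating ≤ 3 — true of each 'Group A' example, false of each 'Group B' one.
[stock: 5, origin: handmade, rating: 4, brand: Delt]: Group B (rating = 4).
[stock: 12, origin: local, rating: 2, brand: Belo]: Group A (rating = 2).
[stock: 22, origin: handmade, rating: 4, brand: Corv]: Group B (rating = 4).
[stock: 6, origin: local, rating: 3, brand: Erix]: Group A (rating = 3).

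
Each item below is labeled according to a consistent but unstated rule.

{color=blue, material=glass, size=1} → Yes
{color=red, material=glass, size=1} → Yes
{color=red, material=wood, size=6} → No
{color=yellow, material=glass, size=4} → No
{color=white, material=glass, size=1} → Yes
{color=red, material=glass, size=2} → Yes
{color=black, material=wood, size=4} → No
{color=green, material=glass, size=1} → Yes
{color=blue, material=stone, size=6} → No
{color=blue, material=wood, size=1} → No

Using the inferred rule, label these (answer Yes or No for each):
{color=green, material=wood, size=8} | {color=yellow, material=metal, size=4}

No, No

The common property of the 'Yes' items is: material is glass AND size ≤ 2. No 'No' item has it.
{color=green, material=wood, size=8}: No (material is wood, size = 8).
{color=yellow, material=metal, size=4}: No (material is metal, size = 4).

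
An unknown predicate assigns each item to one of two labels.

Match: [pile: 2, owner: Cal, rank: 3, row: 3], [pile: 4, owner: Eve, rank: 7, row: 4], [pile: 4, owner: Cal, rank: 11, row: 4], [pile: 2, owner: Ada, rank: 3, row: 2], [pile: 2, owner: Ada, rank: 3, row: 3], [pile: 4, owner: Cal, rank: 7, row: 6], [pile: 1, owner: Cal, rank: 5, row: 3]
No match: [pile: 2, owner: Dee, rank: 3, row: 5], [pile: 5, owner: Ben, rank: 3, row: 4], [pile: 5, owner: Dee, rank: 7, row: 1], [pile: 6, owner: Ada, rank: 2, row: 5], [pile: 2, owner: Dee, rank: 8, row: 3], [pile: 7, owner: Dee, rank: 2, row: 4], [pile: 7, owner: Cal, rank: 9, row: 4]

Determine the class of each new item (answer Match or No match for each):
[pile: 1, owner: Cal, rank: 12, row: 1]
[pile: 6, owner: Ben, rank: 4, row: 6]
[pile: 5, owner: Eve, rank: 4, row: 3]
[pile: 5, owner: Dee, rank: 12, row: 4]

Match, No match, No match, No match

The distinguishing property — owner is not Dee AND pile ≤ 4 — holds for all the 'Match' cases and none of the 'No match' cases.
[pile: 1, owner: Cal, rank: 12, row: 1] → owner is Cal, pile = 1 → Match. [pile: 6, owner: Ben, rank: 4, row: 6] → owner is Ben, pile = 6 → No match. [pile: 5, owner: Eve, rank: 4, row: 3] → owner is Eve, pile = 5 → No match. [pile: 5, owner: Dee, rank: 12, row: 4] → owner is Dee, pile = 5 → No match.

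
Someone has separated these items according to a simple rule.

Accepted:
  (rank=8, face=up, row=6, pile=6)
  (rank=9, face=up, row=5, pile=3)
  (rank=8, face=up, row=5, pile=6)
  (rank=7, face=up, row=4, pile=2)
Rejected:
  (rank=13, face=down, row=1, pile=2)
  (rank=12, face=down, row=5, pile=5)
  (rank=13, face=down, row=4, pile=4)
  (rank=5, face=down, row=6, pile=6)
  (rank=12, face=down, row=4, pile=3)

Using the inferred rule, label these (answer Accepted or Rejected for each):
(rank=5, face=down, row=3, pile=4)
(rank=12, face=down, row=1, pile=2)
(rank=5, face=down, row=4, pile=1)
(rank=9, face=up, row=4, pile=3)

Rejected, Rejected, Rejected, Accepted

The classifier is using: face is up.
(rank=5, face=down, row=3, pile=4): Rejected (face is down). (rank=12, face=down, row=1, pile=2): Rejected (face is down). (rank=5, face=down, row=4, pile=1): Rejected (face is down). (rank=9, face=up, row=4, pile=3): Accepted (face is up).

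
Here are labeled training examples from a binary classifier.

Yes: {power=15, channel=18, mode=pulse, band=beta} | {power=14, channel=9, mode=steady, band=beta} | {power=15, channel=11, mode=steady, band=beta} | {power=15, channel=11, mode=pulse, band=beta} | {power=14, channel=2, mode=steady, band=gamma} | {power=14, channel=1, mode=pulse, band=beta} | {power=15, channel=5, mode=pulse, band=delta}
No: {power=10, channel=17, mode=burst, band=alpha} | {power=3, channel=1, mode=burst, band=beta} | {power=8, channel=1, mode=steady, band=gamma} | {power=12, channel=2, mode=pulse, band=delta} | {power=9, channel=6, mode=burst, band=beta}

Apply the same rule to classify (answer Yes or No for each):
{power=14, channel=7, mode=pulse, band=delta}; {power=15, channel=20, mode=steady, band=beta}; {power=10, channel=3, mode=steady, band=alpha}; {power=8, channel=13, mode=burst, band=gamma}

'Yes' ⟺ power ≥ 14.
{power=14, channel=7, mode=pulse, band=delta} → power = 14 → Yes. {power=15, channel=20, mode=steady, band=beta} → power = 15 → Yes. {power=10, channel=3, mode=steady, band=alpha} → power = 10 → No. {power=8, channel=13, mode=burst, band=gamma} → power = 8 → No.

Yes, Yes, No, No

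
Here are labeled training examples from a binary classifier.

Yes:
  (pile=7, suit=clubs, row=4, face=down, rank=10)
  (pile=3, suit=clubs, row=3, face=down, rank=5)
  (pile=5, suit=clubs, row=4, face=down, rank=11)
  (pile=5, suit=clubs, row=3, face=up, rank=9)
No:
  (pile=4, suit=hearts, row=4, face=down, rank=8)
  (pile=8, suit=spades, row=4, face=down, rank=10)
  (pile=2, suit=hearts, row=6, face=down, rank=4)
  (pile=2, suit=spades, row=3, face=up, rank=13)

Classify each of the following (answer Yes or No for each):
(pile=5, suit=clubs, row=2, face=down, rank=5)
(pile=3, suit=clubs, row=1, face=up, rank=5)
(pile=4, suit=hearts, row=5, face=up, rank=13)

Yes, Yes, No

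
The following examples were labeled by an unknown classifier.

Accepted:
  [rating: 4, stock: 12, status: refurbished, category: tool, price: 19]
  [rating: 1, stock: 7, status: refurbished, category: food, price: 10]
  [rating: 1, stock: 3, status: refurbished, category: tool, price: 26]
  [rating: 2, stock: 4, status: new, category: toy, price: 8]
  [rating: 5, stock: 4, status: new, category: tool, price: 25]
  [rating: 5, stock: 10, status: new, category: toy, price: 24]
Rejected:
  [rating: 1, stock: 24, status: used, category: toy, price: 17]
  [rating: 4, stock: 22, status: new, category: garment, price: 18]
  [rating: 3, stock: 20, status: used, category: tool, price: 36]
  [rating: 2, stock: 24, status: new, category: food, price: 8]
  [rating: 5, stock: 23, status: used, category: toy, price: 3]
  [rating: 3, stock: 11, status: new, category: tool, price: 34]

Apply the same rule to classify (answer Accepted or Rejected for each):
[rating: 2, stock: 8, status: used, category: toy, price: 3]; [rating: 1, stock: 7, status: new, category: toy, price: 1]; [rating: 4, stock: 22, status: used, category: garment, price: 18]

The distinguishing property — price ≤ 26 AND stock ≤ 12 — holds for all the 'Accepted' cases and none of the 'Rejected' cases.
[rating: 2, stock: 8, status: used, category: toy, price: 3]: price = 3, stock = 8, matches → Accepted.
[rating: 1, stock: 7, status: new, category: toy, price: 1]: price = 1, stock = 7, matches → Accepted.
[rating: 4, stock: 22, status: used, category: garment, price: 18]: price = 18, stock = 22, fails the rule → Rejected.

Accepted, Accepted, Rejected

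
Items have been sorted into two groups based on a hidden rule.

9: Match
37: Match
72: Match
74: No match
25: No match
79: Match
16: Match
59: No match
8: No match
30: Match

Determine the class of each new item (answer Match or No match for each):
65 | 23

The pattern is that an item is 'Match' exactly when: ≡ 2 (mod 7).
65: 65 mod 7 = 2 — has this property, so Match. 23: 23 mod 7 = 2 — has this property, so Match.

Match, Match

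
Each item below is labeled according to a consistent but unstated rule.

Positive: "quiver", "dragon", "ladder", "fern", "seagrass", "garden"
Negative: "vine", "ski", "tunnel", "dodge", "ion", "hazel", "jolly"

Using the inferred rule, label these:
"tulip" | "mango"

The rule appears to be: contains 'r'.
"tulip": no 'r', does not pass → Negative. "mango": no 'r', does not pass → Negative.

Negative, Negative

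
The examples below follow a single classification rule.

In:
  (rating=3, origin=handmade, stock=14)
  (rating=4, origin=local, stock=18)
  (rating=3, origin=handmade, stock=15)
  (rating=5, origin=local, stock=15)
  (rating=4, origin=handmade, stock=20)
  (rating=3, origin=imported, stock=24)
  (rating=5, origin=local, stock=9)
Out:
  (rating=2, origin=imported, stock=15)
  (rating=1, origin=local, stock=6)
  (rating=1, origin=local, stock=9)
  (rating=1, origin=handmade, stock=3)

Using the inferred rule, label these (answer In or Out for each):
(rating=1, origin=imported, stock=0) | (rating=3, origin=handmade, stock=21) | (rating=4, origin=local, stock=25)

Out, In, In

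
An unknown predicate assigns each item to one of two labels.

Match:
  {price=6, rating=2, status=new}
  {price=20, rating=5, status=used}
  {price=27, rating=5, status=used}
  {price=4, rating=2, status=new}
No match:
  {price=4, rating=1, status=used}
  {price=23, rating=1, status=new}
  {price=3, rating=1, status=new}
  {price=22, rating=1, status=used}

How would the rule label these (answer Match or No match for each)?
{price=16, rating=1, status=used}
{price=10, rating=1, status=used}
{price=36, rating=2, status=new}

No match, No match, Match

Every 'Match' example satisfies: rating ≥ 2. None of the 'No match' examples do.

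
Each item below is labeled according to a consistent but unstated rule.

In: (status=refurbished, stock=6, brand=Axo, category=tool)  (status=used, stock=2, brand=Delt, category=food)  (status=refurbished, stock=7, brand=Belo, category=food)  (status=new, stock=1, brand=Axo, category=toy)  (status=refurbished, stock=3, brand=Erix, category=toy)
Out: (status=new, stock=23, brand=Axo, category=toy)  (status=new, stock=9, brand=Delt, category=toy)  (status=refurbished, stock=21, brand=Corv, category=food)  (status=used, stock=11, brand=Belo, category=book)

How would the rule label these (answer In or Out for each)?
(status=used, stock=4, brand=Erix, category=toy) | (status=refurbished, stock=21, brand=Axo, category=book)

A rule that fits every label: stock ≤ 7 — true of each 'In' example, false of each 'Out' one.
(status=used, stock=4, brand=Erix, category=toy) → stock = 4 → In. (status=refurbished, stock=21, brand=Axo, category=book) → stock = 21 → Out.

In, Out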